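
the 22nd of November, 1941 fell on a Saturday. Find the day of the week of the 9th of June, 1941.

Monday

Count forward from the earlier date (June 9, 1941) to the later (November 22, 1941):
June 1941: 30 − 9 = 21 days remain.
Then July (31), August (31), September (30), October (31): 31 + 31 + 30 + 31 = 123 days.
November 1–22, 1941: 22 days.
Total: 21 + 123 + 22 = 166 days.
166 mod 7 = 5, so 5 days before Saturday is Monday.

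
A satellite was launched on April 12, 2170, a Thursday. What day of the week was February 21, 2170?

Wednesday

Count forward from the earlier date (February 21, 2170) to the later (April 12, 2170):
February 2170: 28 − 21 = 7 days remain (2170 is not a leap year, so February has 28 days).
Then March (31): 31 days.
April 1–12, 2170: 12 days.
Total: 7 + 31 + 12 = 50 days.
50 mod 7 = 1, so 1 day before Thursday is Wednesday.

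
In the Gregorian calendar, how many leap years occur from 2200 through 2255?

13

Years divisible by 4: 2200, 2204, …, 2252 — 14 in all.
Of these, 2200 is divisible by 100 but not 400, so not leap.
Leap years: 14 − 1 = 13.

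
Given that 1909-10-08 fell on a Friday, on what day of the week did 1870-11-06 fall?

Count forward from the earlier date (November 6, 1870) to the later (October 8, 1909):
From November 6, 1870 to November 6, 1908: 38 years, of which 9 contain a Feb 29 — 29×365 + 9×366 = 13879 days.
(1900 is not a leap year (divisible by 100 but not 400).)
November 1908: 30 − 6 = 24 days remain.
Then 10 full months totalling 304 days.
October 1–8, 1909: 8 days.
Residual: 336 days.
Total: 14215 days.
14215 mod 7 = 5, so 5 days before Friday is Sunday.

Sunday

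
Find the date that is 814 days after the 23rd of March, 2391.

the 14th of June, 2393

Count 814 days after March 23, 2391:
March 2391: 31 − 23 = 8 days remain.
Then 26 full months totalling 792 days.
June 1–14, 2393: 14 days.
Total: 8 + 792 + 14 = 814 days.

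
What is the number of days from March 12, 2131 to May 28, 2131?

March 2131: 31 − 12 = 19 days remain.
Then April (30): 30 days.
May 1–28, 2131: 28 days.
Total: 19 + 30 + 28 = 77 days.

77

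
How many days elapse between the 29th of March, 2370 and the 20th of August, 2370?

144

March 2370: 31 − 29 = 2 days remain.
Then April (30), May (31), June (30), July (31): 30 + 31 + 30 + 31 = 122 days.
August 1–20, 2370: 20 days.
Total: 2 + 122 + 20 = 144 days.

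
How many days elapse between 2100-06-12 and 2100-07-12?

30

June 2100: 30 − 12 = 18 days remain.
July 1–12, 2100: 12 days.
Total: 18 + 12 = 30 days.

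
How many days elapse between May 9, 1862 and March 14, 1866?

1405

Day-of-year of May 9, 1862: 129.
Day-of-year of March 14, 1866: 73.
1862 has 365 days, so 365 − 129 = 236 days remain in 1862.
Full years: 1863: 365; 1864: 366; 1865: 365. Sum = 1096.
Total: 236 + 1096 + 73 = 1405 days.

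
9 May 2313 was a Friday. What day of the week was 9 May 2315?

Day-of-year of May 9, 2313: 129.
Day-of-year of May 9, 2315: 129.
2313 has 365 days, so 365 − 129 = 236 days remain in 2313.
Full years: 2314: 365. Sum = 365.
Total: 236 + 365 + 129 = 730 days.
730 mod 7 = 2, so 2 days after Friday is Sunday.

Sunday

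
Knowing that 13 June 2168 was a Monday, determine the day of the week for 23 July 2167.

Count forward from the earlier date (July 23, 2167) to the later (June 13, 2168):
July 2167: 31 − 23 = 8 days remain.
Then 10 full months totalling 305 days.
June 1–13, 2168: 13 days.
Residual: 326 days.
Total: 326 days.
326 mod 7 = 4, so 4 days before Monday is Thursday.

Thursday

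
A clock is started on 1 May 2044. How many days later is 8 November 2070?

Day-of-year of May 1, 2044: 122.
Day-of-year of November 8, 2070: 312.
2044 has 366 days, so 366 − 122 = 244 days remain in 2044.
Full years 2045–2069: 19 common + 6 leap = 19×365 + 6×366 = 9131 days.
Total: 244 + 9131 + 312 = 9687 days.

9687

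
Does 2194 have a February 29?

2194 is not a leap year.

No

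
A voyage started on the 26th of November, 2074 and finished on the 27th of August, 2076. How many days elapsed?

November 2074: 30 − 26 = 4 days remain.
Then 20 full months totalling 609 days.
August 1–27, 2076: 27 days.
Total: 4 + 609 + 27 = 640 days.

640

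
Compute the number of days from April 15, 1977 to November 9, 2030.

Day-of-year of April 15, 1977: 105.
Day-of-year of November 9, 2030: 313.
1977 has 365 days, so 365 − 105 = 260 days remain in 1977.
Full years 1978–2029: 39 common + 13 leap = 39×365 + 13×366 = 18993 days.
Total: 260 + 18993 + 313 = 19566 days.

19566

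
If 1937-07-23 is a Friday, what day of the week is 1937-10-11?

Monday

July 1937: 31 − 23 = 8 days remain.
Then August (31), September (30): 31 + 30 = 61 days.
October 1–11, 1937: 11 days.
Total: 8 + 61 + 11 = 80 days.
80 mod 7 = 3, so 3 days after Friday is Monday.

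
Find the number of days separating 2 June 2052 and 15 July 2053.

Day-of-year of June 2, 2052: 154.
Day-of-year of July 15, 2053: 196.
2052 has 366 days, so 366 − 154 = 212 days remain in 2052.
Total: 212 + 196 = 408 days.

408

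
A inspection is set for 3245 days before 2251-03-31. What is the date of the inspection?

2242-05-12

Count 3245 days before March 31, 2251:
Day-of-year of May 12, 2242: 132.
Day-of-year of March 31, 2251: 90.
2242 has 365 days, so 365 − 132 = 233 days remain in 2242.
Full years 2243–2250: 6 common + 2 leap = 6×365 + 2×366 = 2922 days.
Total: 233 + 2922 + 90 = 3245 days.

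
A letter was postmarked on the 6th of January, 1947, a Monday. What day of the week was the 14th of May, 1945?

Monday

Count forward from the earlier date (May 14, 1945) to the later (January 6, 1947):
May 1945: 31 − 14 = 17 days remain.
Then 19 full months totalling 579 days.
January 1–6, 1947: 6 days.
Total: 17 + 579 + 6 = 602 days.
602 is a multiple of 7, so the 14th of May, 1945 falls on the same weekday: Monday.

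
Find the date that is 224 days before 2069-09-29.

2069-02-17

Count 224 days before September 29, 2069:
February 2069: 28 − 17 = 11 days remain (2069 is not a leap year, so February has 28 days).
Then March (31), April (30), May (31), June (30), July (31), August (31): 31 + 30 + 31 + 30 + 31 + 31 = 184 days.
September 1–29, 2069: 29 days.
Total: 11 + 184 + 29 = 224 days.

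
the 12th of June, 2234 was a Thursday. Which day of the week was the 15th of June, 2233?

Saturday

Count forward from the earlier date (June 15, 2233) to the later (June 12, 2234):
June 2233: 30 − 15 = 15 days remain.
Then 11 full months totalling 335 days.
June 1–12, 2234: 12 days.
Residual: 362 days.
Total: 362 days.
362 mod 7 = 5, so 5 days before Thursday is Saturday.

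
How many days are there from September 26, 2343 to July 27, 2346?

Day-of-year of September 26, 2343: 269.
Day-of-year of July 27, 2346: 208.
2343 has 365 days, so 365 − 269 = 96 days remain in 2343.
Full years: 2344: 366; 2345: 365. Sum = 731.
Total: 96 + 731 + 208 = 1035 days.

1035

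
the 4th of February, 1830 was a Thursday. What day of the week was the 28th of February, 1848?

Monday

Day-of-year of February 4, 1830: 35.
Day-of-year of February 28, 1848: 59.
1830 has 365 days, so 365 − 35 = 330 days remain in 1830.
Full years 1831–1847: 13 common + 4 leap = 13×365 + 4×366 = 6209 days.
Total: 330 + 6209 + 59 = 6598 days.
6598 mod 7 = 4, so 4 days after Thursday is Monday.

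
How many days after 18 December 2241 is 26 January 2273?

From December 18, 2241 to December 18, 2272: 31 years, of which 8 contain a Feb 29 — 23×365 + 8×366 = 11323 days.
December 2272: 31 − 18 = 13 days remain.
January 1–26, 2273: 26 days.
Residual: 39 days.
Total: 11362 days.

11362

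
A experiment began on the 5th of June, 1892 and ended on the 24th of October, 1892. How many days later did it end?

141

June 1892: 30 − 5 = 25 days remain.
Then July (31), August (31), September (30): 31 + 31 + 30 = 92 days.
October 1–24, 1892: 24 days.
Total: 25 + 92 + 24 = 141 days.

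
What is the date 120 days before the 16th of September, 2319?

the 19th of May, 2319

Count 120 days before September 16, 2319:
May 2319: 31 − 19 = 12 days remain.
Then June (30), July (31), August (31): 30 + 31 + 31 = 92 days.
September 1–16, 2319: 16 days.
Total: 12 + 92 + 16 = 120 days.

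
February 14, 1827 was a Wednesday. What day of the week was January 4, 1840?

From February 14, 1827 to February 14, 1839: 12 years, of which 3 contain a Feb 29 — 9×365 + 3×366 = 4383 days.
February 1839: 28 − 14 = 14 days remain (1839 is not a leap year, so February has 28 days).
Then 10 full months totalling 306 days.
January 1–4, 1840: 4 days.
Residual: 324 days.
Total: 4707 days.
4707 mod 7 = 3, so 3 days after Wednesday is Saturday.

Saturday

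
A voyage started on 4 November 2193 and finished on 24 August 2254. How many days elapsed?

22207

Day-of-year of November 4, 2193: 308.
Day-of-year of August 24, 2254: 236.
2193 has 365 days, so 365 − 308 = 57 days remain in 2193.
Full years 2194–2253: 46 common + 14 leap = 46×365 + 14×366 = 21914 days.
Total: 57 + 21914 + 236 = 22207 days.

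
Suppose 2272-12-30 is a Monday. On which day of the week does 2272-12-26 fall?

Thursday

Count forward from the earlier date (December 26, 2272) to the later (December 30, 2272):
Within December 2272: 30 − 26 = 4 days.
4 mod 7 = 4, so 4 days before Monday is Thursday.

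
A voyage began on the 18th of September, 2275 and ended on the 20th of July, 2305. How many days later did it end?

10897

Day-of-year of September 18, 2275: 261.
Day-of-year of July 20, 2305: 201.
2275 has 365 days, so 365 − 261 = 104 days remain in 2275.
Full years 2276–2304: 22 common + 7 leap = 22×365 + 7×366 = 10592 days.
Total: 104 + 10592 + 201 = 10897 days.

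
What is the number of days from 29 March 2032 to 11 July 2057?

From March 29, 2032 to March 29, 2057: 25 years, of which 6 contain a Feb 29 — 19×365 + 6×366 = 9131 days.
March 2057: 31 − 29 = 2 days remain.
Then April (30), May (31), June (30): 30 + 31 + 30 = 91 days.
July 1–11, 2057: 11 days.
Residual: 104 days.
Total: 9235 days.

9235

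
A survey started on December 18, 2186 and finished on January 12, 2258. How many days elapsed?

25957

Day-of-year of December 18, 2186: 352.
Day-of-year of January 12, 2258: 12.
2186 has 365 days, so 365 − 352 = 13 days remain in 2186.
Full years 2187–2257: 54 common + 17 leap = 54×365 + 17×366 = 25932 days.
Total: 13 + 25932 + 12 = 25957 days.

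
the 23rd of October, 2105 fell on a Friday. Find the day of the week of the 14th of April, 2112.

October 23, 2105 → October 23, 2106: 365 days.
October 23, 2106 → October 23, 2107: 365 days.
October 23, 2107 → October 23, 2108: 366 days (2108 is a leap year).
October 23, 2108 → October 23, 2109: 365 days.
October 23, 2109 → October 23, 2110: 365 days.
October 23, 2110 → October 23, 2111: 365 days.
October 2111: 31 − 23 = 8 days remain.
Then November (30), December (31), January (31), February 2112 (29), March (31): 30 + 31 + 31 + 29 + 31 = 152 days.
April 1–14, 2112: 14 days.
Residual: 174 days.
Total: 2365 days.
2365 mod 7 = 6, so 6 days after Friday is Thursday.

Thursday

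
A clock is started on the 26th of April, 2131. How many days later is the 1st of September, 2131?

April 2131: 30 − 26 = 4 days remain.
Then May (31), June (30), July (31), August (31): 31 + 30 + 31 + 31 = 123 days.
September 1, 2131: 1 day.
Total: 4 + 123 + 1 = 128 days.

128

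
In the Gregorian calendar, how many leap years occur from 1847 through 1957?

Years divisible by 4: 1848, 1852, …, 1956 — 28 in all.
Of these, 1900 is divisible by 100 but not 400, so not leap.
Leap years: 28 − 1 = 27.

27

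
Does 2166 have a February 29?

2166 is not a leap year.

No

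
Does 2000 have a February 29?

2000 is a leap year (divisible by 400).

Yes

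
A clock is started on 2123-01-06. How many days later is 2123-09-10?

247

January 2123: 31 − 6 = 25 days remain.
Then February 2123 (28), March (31), April (30), May (31), June (30), July (31), August (31): 28 + 31 + 30 + 31 + 30 + 31 + 31 = 212 days.
September 1–10, 2123: 10 days.
Total: 25 + 212 + 10 = 247 days.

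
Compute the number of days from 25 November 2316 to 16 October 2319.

1055

Day-of-year of November 25, 2316: 330.
Day-of-year of October 16, 2319: 289.
2316 has 366 days, so 366 − 330 = 36 days remain in 2316.
Full years: 2317: 365; 2318: 365. Sum = 730.
Total: 36 + 730 + 289 = 1055 days.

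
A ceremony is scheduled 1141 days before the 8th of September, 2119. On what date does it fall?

the 24th of July, 2116

Count 1141 days before September 8, 2119:
July 24, 2116 → July 24, 2117: 365 days.
July 24, 2117 → July 24, 2118: 365 days.
July 24, 2118 → July 24, 2119: 365 days.
July 2119: 31 − 24 = 7 days remain.
Then August (31): 31 days.
September 1–8, 2119: 8 days.
Residual: 46 days.
Total: 1141 days.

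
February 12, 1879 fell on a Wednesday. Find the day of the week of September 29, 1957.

Sunday

From February 12, 1879 to February 12, 1957: 78 years, of which 19 contain a Feb 29 — 59×365 + 19×366 = 28489 days.
(1900 is not a leap year (divisible by 100 but not 400).)
February 1957: 28 − 12 = 16 days remain (1957 is not a leap year, so February has 28 days).
Then March (31), April (30), May (31), June (30), July (31), August (31): 31 + 30 + 31 + 30 + 31 + 31 = 184 days.
September 1–29, 1957: 29 days.
Residual: 229 days.
Total: 28718 days.
28718 mod 7 = 4, so 4 days after Wednesday is Sunday.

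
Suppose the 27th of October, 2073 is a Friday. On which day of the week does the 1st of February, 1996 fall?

Thursday

Count forward from the earlier date (February 1, 1996) to the later (October 27, 2073):
Day-of-year of February 1, 1996: 32.
Day-of-year of October 27, 2073: 300.
1996 has 366 days, so 366 − 32 = 334 days remain in 1996.
Full years 1997–2072: 57 common + 19 leap = 57×365 + 19×366 = 27759 days.
Total: 334 + 27759 + 300 = 28393 days.
28393 mod 7 = 1, so 1 day before Friday is Thursday.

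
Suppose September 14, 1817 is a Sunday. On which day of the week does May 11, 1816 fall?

Count forward from the earlier date (May 11, 1816) to the later (September 14, 1817):
Day-of-year of May 11, 1816: 132.
Day-of-year of September 14, 1817: 257.
1816 has 366 days, so 366 − 132 = 234 days remain in 1816.
Total: 234 + 257 = 491 days.
491 mod 7 = 1, so 1 day before Sunday is Saturday.

Saturday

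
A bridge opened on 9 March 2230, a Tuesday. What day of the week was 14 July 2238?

From March 9, 2230 to March 9, 2238: 8 years, of which 2 contain a Feb 29 — 6×365 + 2×366 = 2922 days.
March 2238: 31 − 9 = 22 days remain.
Then April (30), May (31), June (30): 30 + 31 + 30 = 91 days.
July 1–14, 2238: 14 days.
Residual: 127 days.
Total: 3049 days.
3049 mod 7 = 4, so 4 days after Tuesday is Saturday.

Saturday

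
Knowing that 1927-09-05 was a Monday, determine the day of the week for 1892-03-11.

Count forward from the earlier date (March 11, 1892) to the later (September 5, 1927):
Day-of-year of March 11, 1892: 71.
Day-of-year of September 5, 1927: 248.
1892 has 366 days, so 366 − 71 = 295 days remain in 1892.
Full years 1893–1926: 27 common + 7 leap = 27×365 + 7×366 = 12417 days.
Total: 295 + 12417 + 248 = 12960 days.
12960 mod 7 = 3, so 3 days before Monday is Friday.

Friday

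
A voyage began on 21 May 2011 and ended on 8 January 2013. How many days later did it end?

Day-of-year of May 21, 2011: 141.
Day-of-year of January 8, 2013: 8.
2011 has 365 days, so 365 − 141 = 224 days remain in 2011.
Full years: 2012: 366. Sum = 366.
Total: 224 + 366 + 8 = 598 days.

598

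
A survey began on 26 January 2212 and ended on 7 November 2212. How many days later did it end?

January 2212: 31 − 26 = 5 days remain.
Then 9 full months totalling 274 days.
November 1–7, 2212: 7 days.
Total: 5 + 274 + 7 = 286 days.

286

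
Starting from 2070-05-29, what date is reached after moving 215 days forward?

2070-12-30

Count 215 days after May 29, 2070:
May 2070: 31 − 29 = 2 days remain.
Then June (30), July (31), August (31), September (30), October (31), November (30): 30 + 31 + 31 + 30 + 31 + 30 = 183 days.
December 1–30, 2070: 30 days.
Total: 2 + 183 + 30 = 215 days.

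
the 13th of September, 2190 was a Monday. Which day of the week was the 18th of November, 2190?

September 2190: 30 − 13 = 17 days remain.
Then October (31): 31 days.
November 1–18, 2190: 18 days.
Total: 17 + 31 + 18 = 66 days.
66 mod 7 = 3, so 3 days after Monday is Thursday.

Thursday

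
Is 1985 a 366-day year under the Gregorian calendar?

No

1985 is not a leap year.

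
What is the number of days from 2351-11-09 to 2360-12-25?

3334

Day-of-year of November 9, 2351: 313.
Day-of-year of December 25, 2360: 360.
2351 has 365 days, so 365 − 313 = 52 days remain in 2351.
Full years 2352–2359: 6 common + 2 leap = 6×365 + 2×366 = 2922 days.
Total: 52 + 2922 + 360 = 3334 days.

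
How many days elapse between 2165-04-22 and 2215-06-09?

18309

Day-of-year of April 22, 2165: 112.
Day-of-year of June 9, 2215: 160.
2165 has 365 days, so 365 − 112 = 253 days remain in 2165.
Full years 2166–2214: 38 common + 11 leap = 38×365 + 11×366 = 17896 days.
Total: 253 + 17896 + 160 = 18309 days.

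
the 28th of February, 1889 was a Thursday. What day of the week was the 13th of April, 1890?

February 28, 1889 → February 28, 1890: 365 days.
February 1890: 28 − 28 = 0 days remain (1890 is not a leap year, so February has 28 days).
Then March (31): 31 days.
April 1–13, 1890: 13 days.
Residual: 44 days.
Total: 409 days.
409 mod 7 = 3, so 3 days after Thursday is Sunday.

Sunday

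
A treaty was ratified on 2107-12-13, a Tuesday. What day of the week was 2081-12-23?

Count forward from the earlier date (December 23, 2081) to the later (December 13, 2107):
Day-of-year of December 23, 2081: 357.
Day-of-year of December 13, 2107: 347.
2081 has 365 days, so 365 − 357 = 8 days remain in 2081.
Full years 2082–2106: 20 common + 5 leap = 20×365 + 5×366 = 9130 days.
Total: 8 + 9130 + 347 = 9485 days.
9485 is a multiple of 7, so 2081-12-23 falls on the same weekday: Tuesday.

Tuesday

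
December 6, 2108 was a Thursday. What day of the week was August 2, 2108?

Count forward from the earlier date (August 2, 2108) to the later (December 6, 2108):
August 2108: 31 − 2 = 29 days remain.
Then September (30), October (31), November (30): 30 + 31 + 30 = 91 days.
December 1–6, 2108: 6 days.
Total: 29 + 91 + 6 = 126 days.
126 is a multiple of 7, so August 2, 2108 falls on the same weekday: Thursday.

Thursday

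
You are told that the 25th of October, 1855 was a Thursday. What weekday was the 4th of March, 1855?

Count forward from the earlier date (March 4, 1855) to the later (October 25, 1855):
March 1855: 31 − 4 = 27 days remain.
Then April (30), May (31), June (30), July (31), August (31), September (30): 30 + 31 + 30 + 31 + 31 + 30 = 183 days.
October 1–25, 1855: 25 days.
Total: 27 + 183 + 25 = 235 days.
235 mod 7 = 4, so 4 days before Thursday is Sunday.

Sunday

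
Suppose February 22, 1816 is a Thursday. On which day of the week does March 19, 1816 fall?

Tuesday

February 1816: 29 − 22 = 7 days remain (1816 is a leap year, so February has 29 days).
March 1–19, 1816: 19 days.
Total: 7 + 19 = 26 days.
26 mod 7 = 5, so 5 days after Thursday is Tuesday.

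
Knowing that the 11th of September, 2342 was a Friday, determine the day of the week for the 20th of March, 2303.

Friday

Count forward from the earlier date (March 20, 2303) to the later (September 11, 2342):
Day-of-year of March 20, 2303: 79.
Day-of-year of September 11, 2342: 254.
2303 has 365 days, so 365 − 79 = 286 days remain in 2303.
Full years 2304–2341: 28 common + 10 leap = 28×365 + 10×366 = 13880 days.
Total: 286 + 13880 + 254 = 14420 days.
14420 is a multiple of 7, so the 20th of March, 2303 falls on the same weekday: Friday.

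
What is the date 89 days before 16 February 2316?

19 November 2315

Count 89 days before February 16, 2316:
November 2315: 30 − 19 = 11 days remain.
Then December (31), January (31): 31 + 31 = 62 days.
February 1–16, 2316: 16 days (2316 is a leap year).
Total: 11 + 62 + 16 = 89 days.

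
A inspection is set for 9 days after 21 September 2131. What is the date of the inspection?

30 September 2131

Count 9 days after September 21, 2131:
Within September 2131: 30 − 21 = 9 days.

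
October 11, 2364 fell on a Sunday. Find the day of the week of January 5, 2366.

October 11, 2364 → October 11, 2365: 365 days.
October 2365: 31 − 11 = 20 days remain.
Then November (30), December (31): 30 + 31 = 61 days.
January 1–5, 2366: 5 days.
Residual: 86 days.
Total: 451 days.
451 mod 7 = 3, so 3 days after Sunday is Wednesday.

Wednesday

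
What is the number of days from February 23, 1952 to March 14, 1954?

750

Day-of-year of February 23, 1952: 54.
Day-of-year of March 14, 1954: 73.
1952 has 366 days, so 366 − 54 = 312 days remain in 1952.
Full years: 1953: 365. Sum = 365.
Total: 312 + 365 + 73 = 750 days.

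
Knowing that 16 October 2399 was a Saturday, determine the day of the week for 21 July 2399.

Count forward from the earlier date (July 21, 2399) to the later (October 16, 2399):
July 2399: 31 − 21 = 10 days remain.
Then August (31), September (30): 31 + 30 = 61 days.
October 1–16, 2399: 16 days.
Total: 10 + 61 + 16 = 87 days.
87 mod 7 = 3, so 3 days before Saturday is Wednesday.

Wednesday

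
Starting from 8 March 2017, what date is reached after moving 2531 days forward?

11 February 2024

Count 2531 days after March 8, 2017:
Day-of-year of March 8, 2017: 67.
Day-of-year of February 11, 2024: 42.
2017 has 365 days, so 365 − 67 = 298 days remain in 2017.
Full years: 2018: 365; 2019: 365; 2020: 366; 2021: 365; 2022: 365; 2023: 365. Sum = 2191.
Total: 298 + 2191 + 42 = 2531 days.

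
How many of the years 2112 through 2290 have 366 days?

44

Years divisible by 4: 2112, 2116, …, 2288 — 45 in all.
Of these, 2200 is divisible by 100 but not 400, so not leap.
Leap years: 45 − 1 = 44.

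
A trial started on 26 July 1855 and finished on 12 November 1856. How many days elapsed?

475

July 26, 1855 → July 26, 1856: 366 days (1856 is a leap year).
July 1856: 31 − 26 = 5 days remain.
Then August (31), September (30), October (31): 31 + 30 + 31 = 92 days.
November 1–12, 1856: 12 days.
Residual: 109 days.
Total: 475 days.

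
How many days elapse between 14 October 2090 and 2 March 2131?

From October 14, 2090 to October 14, 2130: 40 years, of which 9 contain a Feb 29 — 31×365 + 9×366 = 14609 days.
(2100 is not a leap year (divisible by 100 but not 400).)
October 2130: 31 − 14 = 17 days remain.
Then November (30), December (31), January (31), February 2131 (28): 30 + 31 + 31 + 28 = 120 days.
March 1–2, 2131: 2 days.
Residual: 139 days.
Total: 14748 days.

14748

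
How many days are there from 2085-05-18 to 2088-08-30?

Day-of-year of May 18, 2085: 138.
Day-of-year of August 30, 2088: 243.
2085 has 365 days, so 365 − 138 = 227 days remain in 2085.
Full years: 2086: 365; 2087: 365. Sum = 730.
Total: 227 + 730 + 243 = 1200 days.

1200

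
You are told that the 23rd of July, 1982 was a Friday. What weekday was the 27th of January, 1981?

Count forward from the earlier date (January 27, 1981) to the later (July 23, 1982):
Day-of-year of January 27, 1981: 27.
Day-of-year of July 23, 1982: 204.
1981 has 365 days, so 365 − 27 = 338 days remain in 1981.
Total: 338 + 204 = 542 days.
542 mod 7 = 3, so 3 days before Friday is Tuesday.

Tuesday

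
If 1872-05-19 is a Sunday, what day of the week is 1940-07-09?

Tuesday

From May 19, 1872 to May 19, 1940: 68 years, of which 16 contain a Feb 29 — 52×365 + 16×366 = 24836 days.
(1900 is not a leap year (divisible by 100 but not 400).)
May 1940: 31 − 19 = 12 days remain.
Then June (30): 30 days.
July 1–9, 1940: 9 days.
Residual: 51 days.
Total: 24887 days.
24887 mod 7 = 2, so 2 days after Sunday is Tuesday.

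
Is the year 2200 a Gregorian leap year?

No

2200 is not a leap year (divisible by 100 but not 400).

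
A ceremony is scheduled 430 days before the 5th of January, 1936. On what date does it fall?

the 1st of November, 1934

Count 430 days before January 5, 1936:
November 1, 1934 → November 1, 1935: 365 days.
November 1935: 30 − 1 = 29 days remain.
Then December (31): 31 days.
January 1–5, 1936: 5 days.
Residual: 65 days.
Total: 430 days.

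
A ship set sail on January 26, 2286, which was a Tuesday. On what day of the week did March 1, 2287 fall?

January 2286: 31 − 26 = 5 days remain.
Then 13 full months totalling 393 days.
March 1, 2287: 1 day.
Total: 5 + 393 + 1 = 399 days.
399 is a multiple of 7, so March 1, 2287 falls on the same weekday: Tuesday.

Tuesday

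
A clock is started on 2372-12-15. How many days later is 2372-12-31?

16

Within December 2372: 31 − 15 = 16 days.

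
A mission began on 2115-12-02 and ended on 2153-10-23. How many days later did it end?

Day-of-year of December 2, 2115: 336.
Day-of-year of October 23, 2153: 296.
2115 has 365 days, so 365 − 336 = 29 days remain in 2115.
Full years 2116–2152: 27 common + 10 leap = 27×365 + 10×366 = 13515 days.
Total: 29 + 13515 + 296 = 13840 days.

13840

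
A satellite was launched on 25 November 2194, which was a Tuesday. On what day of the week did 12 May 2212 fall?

Day-of-year of November 25, 2194: 329.
Day-of-year of May 12, 2212: 133.
2194 has 365 days, so 365 − 329 = 36 days remain in 2194.
Full years 2195–2211: 14 common + 3 leap = 14×365 + 3×366 = 6208 days.
Total: 36 + 6208 + 133 = 6377 days.
6377 is a multiple of 7, so 12 May 2212 falls on the same weekday: Tuesday.

Tuesday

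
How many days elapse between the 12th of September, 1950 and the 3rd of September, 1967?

6200

From September 12, 1950 to September 12, 1966: 16 years, of which 4 contain a Feb 29 — 12×365 + 4×366 = 5844 days.
September 1966: 30 − 12 = 18 days remain.
Then 11 full months totalling 335 days.
September 1–3, 1967: 3 days.
Residual: 356 days.
Total: 6200 days.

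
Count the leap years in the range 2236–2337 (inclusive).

Years divisible by 4: 2236, 2240, …, 2336 — 26 in all.
Of these, 2300 is divisible by 100 but not 400, so not leap.
Leap years: 26 − 1 = 25.

25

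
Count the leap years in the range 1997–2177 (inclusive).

Years divisible by 4: 2000, 2004, …, 2176 — 45 in all.
Of these, 2100 is divisible by 100 but not 400, so not leap.
2000 is divisible by 400, so still leap.
Leap years: 45 − 1 = 44.

44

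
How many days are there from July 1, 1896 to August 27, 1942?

16857

From July 1, 1896 to July 1, 1942: 46 years, of which 10 contain a Feb 29 — 36×365 + 10×366 = 16800 days.
(1900 is not a leap year (divisible by 100 but not 400).)
July 1942: 31 − 1 = 30 days remain.
August 1–27, 1942: 27 days.
Residual: 57 days.
Total: 16857 days.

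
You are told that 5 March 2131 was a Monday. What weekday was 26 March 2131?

Within March 2131: 26 − 5 = 21 days.
21 is a multiple of 7, so 26 March 2131 falls on the same weekday: Monday.

Monday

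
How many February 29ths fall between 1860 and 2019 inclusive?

Years divisible by 4: 1860, 1864, …, 2016 — 40 in all.
Of these, 1900 is divisible by 100 but not 400, so not leap.
2000 is divisible by 400, so still leap.
Leap years: 40 − 1 = 39.

39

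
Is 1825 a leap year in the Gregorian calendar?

No

1825 is not a leap year.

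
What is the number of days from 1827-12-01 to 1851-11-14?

8749

From December 1, 1827 to December 1, 1850: 23 years, of which 6 contain a Feb 29 — 17×365 + 6×366 = 8401 days.
December 1850: 31 − 1 = 30 days remain.
Then 10 full months totalling 304 days.
November 1–14, 1851: 14 days.
Residual: 348 days.
Total: 8749 days.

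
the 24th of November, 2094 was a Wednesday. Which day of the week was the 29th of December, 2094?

Wednesday

November 2094: 30 − 24 = 6 days remain.
December 1–29, 2094: 29 days.
Total: 6 + 29 = 35 days.
35 is a multiple of 7, so the 29th of December, 2094 falls on the same weekday: Wednesday.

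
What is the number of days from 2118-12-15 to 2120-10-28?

683

December 15, 2118 → December 15, 2119: 365 days.
December 2119: 31 − 15 = 16 days remain.
Then 9 full months totalling 274 days.
October 1–28, 2120: 28 days.
Residual: 318 days.
Total: 683 days.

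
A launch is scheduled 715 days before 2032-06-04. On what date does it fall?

2030-06-20

Count 715 days before June 4, 2032:
Day-of-year of June 20, 2030: 171.
Day-of-year of June 4, 2032: 156.
2030 has 365 days, so 365 − 171 = 194 days remain in 2030.
Full years: 2031: 365. Sum = 365.
Total: 194 + 365 + 156 = 715 days.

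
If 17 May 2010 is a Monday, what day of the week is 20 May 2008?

Tuesday

Count forward from the earlier date (May 20, 2008) to the later (May 17, 2010):
May 2008: 31 − 20 = 11 days remain.
Then 23 full months totalling 699 days.
May 1–17, 2010: 17 days.
Total: 11 + 699 + 17 = 727 days.
727 mod 7 = 6, so 6 days before Monday is Tuesday.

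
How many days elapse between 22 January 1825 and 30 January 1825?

8

Within January 1825: 30 − 22 = 8 days.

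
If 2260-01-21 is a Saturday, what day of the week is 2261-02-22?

January 2260: 31 − 21 = 10 days remain.
Then 12 full months totalling 366 days.
February 1–22, 2261: 22 days (2261 is not a leap year).
Total: 10 + 366 + 22 = 398 days.
398 mod 7 = 6, so 6 days after Saturday is Friday.

Friday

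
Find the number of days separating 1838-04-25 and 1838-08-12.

April 1838: 30 − 25 = 5 days remain.
Then May (31), June (30), July (31): 31 + 30 + 31 = 92 days.
August 1–12, 1838: 12 days.
Total: 5 + 92 + 12 = 109 days.

109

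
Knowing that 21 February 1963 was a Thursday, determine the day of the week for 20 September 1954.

Monday

Count forward from the earlier date (September 20, 1954) to the later (February 21, 1963):
Day-of-year of September 20, 1954: 263.
Day-of-year of February 21, 1963: 52.
1954 has 365 days, so 365 − 263 = 102 days remain in 1954.
Full years 1955–1962: 6 common + 2 leap = 6×365 + 2×366 = 2922 days.
Total: 102 + 2922 + 52 = 3076 days.
3076 mod 7 = 3, so 3 days before Thursday is Monday.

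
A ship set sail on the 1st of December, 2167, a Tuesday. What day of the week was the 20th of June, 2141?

Count forward from the earlier date (June 20, 2141) to the later (December 1, 2167):
Day-of-year of June 20, 2141: 171.
Day-of-year of December 1, 2167: 335.
2141 has 365 days, so 365 − 171 = 194 days remain in 2141.
Full years 2142–2166: 19 common + 6 leap = 19×365 + 6×366 = 9131 days.
Total: 194 + 9131 + 335 = 9660 days.
9660 is a multiple of 7, so the 20th of June, 2141 falls on the same weekday: Tuesday.

Tuesday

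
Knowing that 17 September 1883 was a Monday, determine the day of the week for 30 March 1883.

Friday

Count forward from the earlier date (March 30, 1883) to the later (September 17, 1883):
March 1883: 31 − 30 = 1 day remains.
Then April (30), May (31), June (30), July (31), August (31): 30 + 31 + 30 + 31 + 31 = 153 days.
September 1–17, 1883: 17 days.
Total: 1 + 153 + 17 = 171 days.
171 mod 7 = 3, so 3 days before Monday is Friday.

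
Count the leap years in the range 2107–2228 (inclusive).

Years divisible by 4: 2108, 2112, …, 2228 — 31 in all.
Of these, 2200 is divisible by 100 but not 400, so not leap.
Leap years: 31 − 1 = 30.

30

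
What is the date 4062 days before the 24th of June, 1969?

the 11th of May, 1958

Count 4062 days before June 24, 1969:
From May 11, 1958 to May 11, 1969: 11 years, of which 3 contain a Feb 29 — 8×365 + 3×366 = 4018 days.
May 1969: 31 − 11 = 20 days remain.
June 1–24, 1969: 24 days.
Residual: 44 days.
Total: 4062 days.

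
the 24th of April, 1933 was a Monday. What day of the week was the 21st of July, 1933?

Friday

April 1933: 30 − 24 = 6 days remain.
Then May (31), June (30): 31 + 30 = 61 days.
July 1–21, 1933: 21 days.
Total: 6 + 61 + 21 = 88 days.
88 mod 7 = 4, so 4 days after Monday is Friday.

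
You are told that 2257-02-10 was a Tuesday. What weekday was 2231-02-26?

Saturday

Count forward from the earlier date (February 26, 2231) to the later (February 10, 2257):
From February 26, 2231 to February 26, 2256: 25 years, of which 6 contain a Feb 29 — 19×365 + 6×366 = 9131 days.
February 2256: 29 − 26 = 3 days remain (2256 is a leap year, so February has 29 days).
Then 11 full months totalling 337 days.
February 1–10, 2257: 10 days (2257 is not a leap year).
Residual: 350 days.
Total: 9481 days.
9481 mod 7 = 3, so 3 days before Tuesday is Saturday.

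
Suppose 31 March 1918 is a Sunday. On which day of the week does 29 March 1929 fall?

Friday

From March 31, 1918 to March 31, 1928: 10 years, of which 3 contain a Feb 29 — 7×365 + 3×366 = 3653 days.
March 1928: 31 − 31 = 0 days remain.
Then 11 full months totalling 334 days.
March 1–29, 1929: 29 days.
Residual: 363 days.
Total: 4016 days.
4016 mod 7 = 5, so 5 days after Sunday is Friday.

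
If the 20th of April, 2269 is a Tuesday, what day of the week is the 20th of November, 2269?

April 2269: 30 − 20 = 10 days remain.
Then May (31), June (30), July (31), August (31), September (30), October (31): 31 + 30 + 31 + 31 + 30 + 31 = 184 days.
November 1–20, 2269: 20 days.
Total: 10 + 184 + 20 = 214 days.
214 mod 7 = 4, so 4 days after Tuesday is Saturday.

Saturday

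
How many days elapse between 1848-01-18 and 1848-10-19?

January 1848: 31 − 18 = 13 days remain.
Then February 1848 (29), March (31), April (30), May (31), June (30), July (31), August (31), September (30): 29 + 31 + 30 + 31 + 30 + 31 + 31 + 30 = 243 days.
October 1–19, 1848: 19 days.
Total: 13 + 243 + 19 = 275 days.

275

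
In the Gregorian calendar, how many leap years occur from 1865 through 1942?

Years divisible by 4: 1868, 1872, …, 1940 — 19 in all.
Of these, 1900 is divisible by 100 but not 400, so not leap.
Leap years: 19 − 1 = 18.

18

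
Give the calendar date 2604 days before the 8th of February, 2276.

the 22nd of December, 2268

Count 2604 days before February 8, 2276:
From December 22, 2268 to December 22, 2275: 7 years, of which 1 contains a Feb 29 — 6×365 + 1×366 = 2556 days.
December 2275: 31 − 22 = 9 days remain.
Then January (31): 31 days.
February 1–8, 2276: 8 days (2276 is a leap year).
Residual: 48 days.
Total: 2604 days.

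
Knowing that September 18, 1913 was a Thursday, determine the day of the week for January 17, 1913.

Friday

Count forward from the earlier date (January 17, 1913) to the later (September 18, 1913):
January 1913: 31 − 17 = 14 days remain.
Then February 1913 (28), March (31), April (30), May (31), June (30), July (31), August (31): 28 + 31 + 30 + 31 + 30 + 31 + 31 = 212 days.
September 1–18, 1913: 18 days.
Total: 14 + 212 + 18 = 244 days.
244 mod 7 = 6, so 6 days before Thursday is Friday.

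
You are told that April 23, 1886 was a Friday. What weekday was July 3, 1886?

April 1886: 30 − 23 = 7 days remain.
Then May (31), June (30): 31 + 30 = 61 days.
July 1–3, 1886: 3 days.
Total: 7 + 61 + 3 = 71 days.
71 mod 7 = 1, so 1 day after Friday is Saturday.

Saturday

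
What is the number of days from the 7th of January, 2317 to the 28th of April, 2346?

10703

Day-of-year of January 7, 2317: 7.
Day-of-year of April 28, 2346: 118.
2317 has 365 days, so 365 − 7 = 358 days remain in 2317.
Full years 2318–2345: 21 common + 7 leap = 21×365 + 7×366 = 10227 days.
Total: 358 + 10227 + 118 = 10703 days.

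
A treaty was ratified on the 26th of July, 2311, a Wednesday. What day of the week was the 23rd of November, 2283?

Count forward from the earlier date (November 23, 2283) to the later (July 26, 2311):
Day-of-year of November 23, 2283: 327.
Day-of-year of July 26, 2311: 207.
2283 has 365 days, so 365 − 327 = 38 days remain in 2283.
Full years 2284–2310: 21 common + 6 leap = 21×365 + 6×366 = 9861 days.
Total: 38 + 9861 + 207 = 10106 days.
10106 mod 7 = 5, so 5 days before Wednesday is Friday.

Friday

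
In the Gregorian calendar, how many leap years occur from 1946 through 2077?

33

Years divisible by 4: 1948, 1952, …, 2076 — 33 in all.
2000 is divisible by 400, so still leap.
No century exceptions apply. Count: 33.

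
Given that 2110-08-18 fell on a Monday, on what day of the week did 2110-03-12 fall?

Count forward from the earlier date (March 12, 2110) to the later (August 18, 2110):
March 2110: 31 − 12 = 19 days remain.
Then April (30), May (31), June (30), July (31): 30 + 31 + 30 + 31 = 122 days.
August 1–18, 2110: 18 days.
Total: 19 + 122 + 18 = 159 days.
159 mod 7 = 5, so 5 days before Monday is Wednesday.

Wednesday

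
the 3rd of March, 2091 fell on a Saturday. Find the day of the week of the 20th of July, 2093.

March 2091: 31 − 3 = 28 days remain.
Then 27 full months totalling 822 days.
July 1–20, 2093: 20 days.
Total: 28 + 822 + 20 = 870 days.
870 mod 7 = 2, so 2 days after Saturday is Monday.

Monday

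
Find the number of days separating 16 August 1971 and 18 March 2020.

From August 16, 1971 to August 16, 2019: 48 years, of which 12 contain a Feb 29 — 36×365 + 12×366 = 17532 days.
(2000 is a leap year (divisible by 400).)
August 2019: 31 − 16 = 15 days remain.
Then September (30), October (31), November (30), December (31), January (31), February 2020 (29): 30 + 31 + 30 + 31 + 31 + 29 = 182 days.
March 1–18, 2020: 18 days.
Residual: 215 days.
Total: 17747 days.

17747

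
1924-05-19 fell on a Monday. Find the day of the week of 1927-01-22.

Saturday

May 19, 1924 → May 19, 1925: 365 days.
May 19, 1925 → May 19, 1926: 365 days.
May 1926: 31 − 19 = 12 days remain.
Then June (30), July (31), August (31), September (30), October (31), November (30), December (31): 30 + 31 + 31 + 30 + 31 + 30 + 31 = 214 days.
January 1–22, 1927: 22 days.
Residual: 248 days.
Total: 978 days.
978 mod 7 = 5, so 5 days after Monday is Saturday.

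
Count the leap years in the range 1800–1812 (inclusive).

Years divisible by 4 in [1800, 1812]: 1800, 1804, 1808, 1812.
Of these, 1800 is divisible by 100 but not 400, so not leap.
Leap years: 4 − 1 = 3.

3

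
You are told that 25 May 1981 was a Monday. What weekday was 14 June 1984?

Thursday

Day-of-year of May 25, 1981: 145.
Day-of-year of June 14, 1984: 166.
1981 has 365 days, so 365 − 145 = 220 days remain in 1981.
Full years: 1982: 365; 1983: 365. Sum = 730.
Total: 220 + 730 + 166 = 1116 days.
1116 mod 7 = 3, so 3 days after Monday is Thursday.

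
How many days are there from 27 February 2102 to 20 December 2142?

From February 27, 2102 to February 27, 2142: 40 years, of which 10 contain a Feb 29 — 30×365 + 10×366 = 14610 days.
February 2142: 28 − 27 = 1 day remains (2142 is not a leap year, so February has 28 days).
Then 9 full months totalling 275 days.
December 1–20, 2142: 20 days.
Residual: 296 days.
Total: 14906 days.

14906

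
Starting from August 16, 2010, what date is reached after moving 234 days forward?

April 7, 2011

Count 234 days after August 16, 2010:
August 2010: 31 − 16 = 15 days remain.
Then September (30), October (31), November (30), December (31), January (31), February 2011 (28), March (31): 30 + 31 + 30 + 31 + 31 + 28 + 31 = 212 days.
April 1–7, 2011: 7 days.
Residual: 234 days.
Total: 234 days.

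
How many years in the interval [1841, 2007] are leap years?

40

Years divisible by 4: 1844, 1848, …, 2004 — 41 in all.
Of these, 1900 is divisible by 100 but not 400, so not leap.
2000 is divisible by 400, so still leap.
Leap years: 41 − 1 = 40.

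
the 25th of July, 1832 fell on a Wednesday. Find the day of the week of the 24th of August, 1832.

Friday

July 1832: 31 − 25 = 6 days remain.
August 1–24, 1832: 24 days.
Total: 6 + 24 = 30 days.
30 mod 7 = 2, so 2 days after Wednesday is Friday.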